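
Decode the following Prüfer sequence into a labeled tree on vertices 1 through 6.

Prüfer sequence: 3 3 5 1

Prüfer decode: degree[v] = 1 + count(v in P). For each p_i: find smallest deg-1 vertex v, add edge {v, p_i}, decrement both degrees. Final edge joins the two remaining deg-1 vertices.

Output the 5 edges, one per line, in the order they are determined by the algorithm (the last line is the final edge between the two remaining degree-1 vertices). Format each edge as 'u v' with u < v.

Answer: 2 3
3 4
3 5
1 5
1 6

Derivation:
Initial degrees: {1:2, 2:1, 3:3, 4:1, 5:2, 6:1}
Step 1: smallest deg-1 vertex = 2, p_1 = 3. Add edge {2,3}. Now deg[2]=0, deg[3]=2.
Step 2: smallest deg-1 vertex = 4, p_2 = 3. Add edge {3,4}. Now deg[4]=0, deg[3]=1.
Step 3: smallest deg-1 vertex = 3, p_3 = 5. Add edge {3,5}. Now deg[3]=0, deg[5]=1.
Step 4: smallest deg-1 vertex = 5, p_4 = 1. Add edge {1,5}. Now deg[5]=0, deg[1]=1.
Final: two remaining deg-1 vertices are 1, 6. Add edge {1,6}.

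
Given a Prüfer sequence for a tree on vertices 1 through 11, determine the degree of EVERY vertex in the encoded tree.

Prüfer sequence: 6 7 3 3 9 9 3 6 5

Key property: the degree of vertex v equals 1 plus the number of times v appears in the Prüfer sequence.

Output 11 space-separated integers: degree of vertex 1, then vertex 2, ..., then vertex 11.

Answer: 1 1 4 1 2 3 2 1 3 1 1

Derivation:
p_1 = 6: count[6] becomes 1
p_2 = 7: count[7] becomes 1
p_3 = 3: count[3] becomes 1
p_4 = 3: count[3] becomes 2
p_5 = 9: count[9] becomes 1
p_6 = 9: count[9] becomes 2
p_7 = 3: count[3] becomes 3
p_8 = 6: count[6] becomes 2
p_9 = 5: count[5] becomes 1
Degrees (1 + count): deg[1]=1+0=1, deg[2]=1+0=1, deg[3]=1+3=4, deg[4]=1+0=1, deg[5]=1+1=2, deg[6]=1+2=3, deg[7]=1+1=2, deg[8]=1+0=1, deg[9]=1+2=3, deg[10]=1+0=1, deg[11]=1+0=1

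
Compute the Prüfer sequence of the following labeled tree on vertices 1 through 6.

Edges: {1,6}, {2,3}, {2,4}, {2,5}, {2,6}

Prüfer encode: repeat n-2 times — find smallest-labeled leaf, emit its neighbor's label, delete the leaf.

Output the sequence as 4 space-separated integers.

Answer: 6 2 2 2

Derivation:
Step 1: leaves = {1,3,4,5}. Remove smallest leaf 1, emit neighbor 6.
Step 2: leaves = {3,4,5,6}. Remove smallest leaf 3, emit neighbor 2.
Step 3: leaves = {4,5,6}. Remove smallest leaf 4, emit neighbor 2.
Step 4: leaves = {5,6}. Remove smallest leaf 5, emit neighbor 2.
Done: 2 vertices remain (2, 6). Sequence = [6 2 2 2]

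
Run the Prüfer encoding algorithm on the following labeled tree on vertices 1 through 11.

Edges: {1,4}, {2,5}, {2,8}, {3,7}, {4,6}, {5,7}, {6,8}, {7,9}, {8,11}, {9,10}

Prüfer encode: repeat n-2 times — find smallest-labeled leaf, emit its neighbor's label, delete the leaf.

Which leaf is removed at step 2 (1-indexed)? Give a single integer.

Step 1: current leaves = {1,3,10,11}. Remove leaf 1 (neighbor: 4).
Step 2: current leaves = {3,4,10,11}. Remove leaf 3 (neighbor: 7).

Answer: 3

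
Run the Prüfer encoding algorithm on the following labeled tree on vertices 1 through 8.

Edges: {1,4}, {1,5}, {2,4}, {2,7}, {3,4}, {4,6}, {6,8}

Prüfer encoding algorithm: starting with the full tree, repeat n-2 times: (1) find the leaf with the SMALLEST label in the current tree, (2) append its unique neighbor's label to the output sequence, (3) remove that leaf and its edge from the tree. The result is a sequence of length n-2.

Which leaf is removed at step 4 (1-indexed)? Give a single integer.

Answer: 7

Derivation:
Step 1: current leaves = {3,5,7,8}. Remove leaf 3 (neighbor: 4).
Step 2: current leaves = {5,7,8}. Remove leaf 5 (neighbor: 1).
Step 3: current leaves = {1,7,8}. Remove leaf 1 (neighbor: 4).
Step 4: current leaves = {7,8}. Remove leaf 7 (neighbor: 2).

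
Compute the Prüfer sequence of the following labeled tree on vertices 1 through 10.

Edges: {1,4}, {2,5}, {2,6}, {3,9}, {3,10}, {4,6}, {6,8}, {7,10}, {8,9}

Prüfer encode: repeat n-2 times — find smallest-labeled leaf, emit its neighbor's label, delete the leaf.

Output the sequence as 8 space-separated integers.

Answer: 4 6 2 6 8 10 9 3

Derivation:
Step 1: leaves = {1,5,7}. Remove smallest leaf 1, emit neighbor 4.
Step 2: leaves = {4,5,7}. Remove smallest leaf 4, emit neighbor 6.
Step 3: leaves = {5,7}. Remove smallest leaf 5, emit neighbor 2.
Step 4: leaves = {2,7}. Remove smallest leaf 2, emit neighbor 6.
Step 5: leaves = {6,7}. Remove smallest leaf 6, emit neighbor 8.
Step 6: leaves = {7,8}. Remove smallest leaf 7, emit neighbor 10.
Step 7: leaves = {8,10}. Remove smallest leaf 8, emit neighbor 9.
Step 8: leaves = {9,10}. Remove smallest leaf 9, emit neighbor 3.
Done: 2 vertices remain (3, 10). Sequence = [4 6 2 6 8 10 9 3]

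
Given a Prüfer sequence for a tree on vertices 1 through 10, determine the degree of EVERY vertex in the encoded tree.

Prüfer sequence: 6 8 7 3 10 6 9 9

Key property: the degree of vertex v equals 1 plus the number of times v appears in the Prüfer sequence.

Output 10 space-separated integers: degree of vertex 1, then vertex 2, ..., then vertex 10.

Answer: 1 1 2 1 1 3 2 2 3 2

Derivation:
p_1 = 6: count[6] becomes 1
p_2 = 8: count[8] becomes 1
p_3 = 7: count[7] becomes 1
p_4 = 3: count[3] becomes 1
p_5 = 10: count[10] becomes 1
p_6 = 6: count[6] becomes 2
p_7 = 9: count[9] becomes 1
p_8 = 9: count[9] becomes 2
Degrees (1 + count): deg[1]=1+0=1, deg[2]=1+0=1, deg[3]=1+1=2, deg[4]=1+0=1, deg[5]=1+0=1, deg[6]=1+2=3, deg[7]=1+1=2, deg[8]=1+1=2, deg[9]=1+2=3, deg[10]=1+1=2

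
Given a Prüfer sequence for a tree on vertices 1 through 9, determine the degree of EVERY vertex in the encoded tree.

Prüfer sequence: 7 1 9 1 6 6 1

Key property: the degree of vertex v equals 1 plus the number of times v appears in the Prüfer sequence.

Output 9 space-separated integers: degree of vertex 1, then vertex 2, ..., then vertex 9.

Answer: 4 1 1 1 1 3 2 1 2

Derivation:
p_1 = 7: count[7] becomes 1
p_2 = 1: count[1] becomes 1
p_3 = 9: count[9] becomes 1
p_4 = 1: count[1] becomes 2
p_5 = 6: count[6] becomes 1
p_6 = 6: count[6] becomes 2
p_7 = 1: count[1] becomes 3
Degrees (1 + count): deg[1]=1+3=4, deg[2]=1+0=1, deg[3]=1+0=1, deg[4]=1+0=1, deg[5]=1+0=1, deg[6]=1+2=3, deg[7]=1+1=2, deg[8]=1+0=1, deg[9]=1+1=2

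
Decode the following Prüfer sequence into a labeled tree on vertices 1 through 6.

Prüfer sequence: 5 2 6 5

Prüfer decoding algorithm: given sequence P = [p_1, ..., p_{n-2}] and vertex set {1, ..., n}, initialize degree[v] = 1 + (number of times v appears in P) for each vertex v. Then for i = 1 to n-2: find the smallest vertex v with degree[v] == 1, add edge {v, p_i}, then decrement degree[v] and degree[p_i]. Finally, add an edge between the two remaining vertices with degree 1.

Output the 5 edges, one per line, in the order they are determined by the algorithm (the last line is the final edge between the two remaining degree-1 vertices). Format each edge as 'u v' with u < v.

Answer: 1 5
2 3
2 6
4 5
5 6

Derivation:
Initial degrees: {1:1, 2:2, 3:1, 4:1, 5:3, 6:2}
Step 1: smallest deg-1 vertex = 1, p_1 = 5. Add edge {1,5}. Now deg[1]=0, deg[5]=2.
Step 2: smallest deg-1 vertex = 3, p_2 = 2. Add edge {2,3}. Now deg[3]=0, deg[2]=1.
Step 3: smallest deg-1 vertex = 2, p_3 = 6. Add edge {2,6}. Now deg[2]=0, deg[6]=1.
Step 4: smallest deg-1 vertex = 4, p_4 = 5. Add edge {4,5}. Now deg[4]=0, deg[5]=1.
Final: two remaining deg-1 vertices are 5, 6. Add edge {5,6}.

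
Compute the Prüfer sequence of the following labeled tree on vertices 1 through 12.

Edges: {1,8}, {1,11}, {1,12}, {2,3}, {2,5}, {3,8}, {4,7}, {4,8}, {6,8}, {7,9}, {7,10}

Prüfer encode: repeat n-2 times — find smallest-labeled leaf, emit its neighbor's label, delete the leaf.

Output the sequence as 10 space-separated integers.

Step 1: leaves = {5,6,9,10,11,12}. Remove smallest leaf 5, emit neighbor 2.
Step 2: leaves = {2,6,9,10,11,12}. Remove smallest leaf 2, emit neighbor 3.
Step 3: leaves = {3,6,9,10,11,12}. Remove smallest leaf 3, emit neighbor 8.
Step 4: leaves = {6,9,10,11,12}. Remove smallest leaf 6, emit neighbor 8.
Step 5: leaves = {9,10,11,12}. Remove smallest leaf 9, emit neighbor 7.
Step 6: leaves = {10,11,12}. Remove smallest leaf 10, emit neighbor 7.
Step 7: leaves = {7,11,12}. Remove smallest leaf 7, emit neighbor 4.
Step 8: leaves = {4,11,12}. Remove smallest leaf 4, emit neighbor 8.
Step 9: leaves = {8,11,12}. Remove smallest leaf 8, emit neighbor 1.
Step 10: leaves = {11,12}. Remove smallest leaf 11, emit neighbor 1.
Done: 2 vertices remain (1, 12). Sequence = [2 3 8 8 7 7 4 8 1 1]

Answer: 2 3 8 8 7 7 4 8 1 1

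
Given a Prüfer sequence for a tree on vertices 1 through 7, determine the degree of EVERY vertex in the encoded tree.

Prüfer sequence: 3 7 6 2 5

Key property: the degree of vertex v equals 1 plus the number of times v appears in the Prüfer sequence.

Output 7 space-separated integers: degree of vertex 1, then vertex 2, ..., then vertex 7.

Answer: 1 2 2 1 2 2 2

Derivation:
p_1 = 3: count[3] becomes 1
p_2 = 7: count[7] becomes 1
p_3 = 6: count[6] becomes 1
p_4 = 2: count[2] becomes 1
p_5 = 5: count[5] becomes 1
Degrees (1 + count): deg[1]=1+0=1, deg[2]=1+1=2, deg[3]=1+1=2, deg[4]=1+0=1, deg[5]=1+1=2, deg[6]=1+1=2, deg[7]=1+1=2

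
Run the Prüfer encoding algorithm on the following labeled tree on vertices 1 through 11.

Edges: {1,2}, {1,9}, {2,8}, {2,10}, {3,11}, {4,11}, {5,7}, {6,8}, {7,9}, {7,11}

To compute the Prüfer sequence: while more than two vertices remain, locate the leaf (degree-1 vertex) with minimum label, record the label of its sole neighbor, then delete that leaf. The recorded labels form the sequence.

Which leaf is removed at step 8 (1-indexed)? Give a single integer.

Answer: 1

Derivation:
Step 1: current leaves = {3,4,5,6,10}. Remove leaf 3 (neighbor: 11).
Step 2: current leaves = {4,5,6,10}. Remove leaf 4 (neighbor: 11).
Step 3: current leaves = {5,6,10,11}. Remove leaf 5 (neighbor: 7).
Step 4: current leaves = {6,10,11}. Remove leaf 6 (neighbor: 8).
Step 5: current leaves = {8,10,11}. Remove leaf 8 (neighbor: 2).
Step 6: current leaves = {10,11}. Remove leaf 10 (neighbor: 2).
Step 7: current leaves = {2,11}. Remove leaf 2 (neighbor: 1).
Step 8: current leaves = {1,11}. Remove leaf 1 (neighbor: 9).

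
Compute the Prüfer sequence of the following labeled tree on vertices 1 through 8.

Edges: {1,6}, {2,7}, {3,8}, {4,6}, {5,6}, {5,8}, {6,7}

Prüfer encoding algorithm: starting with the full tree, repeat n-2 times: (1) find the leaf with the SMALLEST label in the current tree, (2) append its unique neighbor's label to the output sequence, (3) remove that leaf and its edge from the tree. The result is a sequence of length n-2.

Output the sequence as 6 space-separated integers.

Answer: 6 7 8 6 6 5

Derivation:
Step 1: leaves = {1,2,3,4}. Remove smallest leaf 1, emit neighbor 6.
Step 2: leaves = {2,3,4}. Remove smallest leaf 2, emit neighbor 7.
Step 3: leaves = {3,4,7}. Remove smallest leaf 3, emit neighbor 8.
Step 4: leaves = {4,7,8}. Remove smallest leaf 4, emit neighbor 6.
Step 5: leaves = {7,8}. Remove smallest leaf 7, emit neighbor 6.
Step 6: leaves = {6,8}. Remove smallest leaf 6, emit neighbor 5.
Done: 2 vertices remain (5, 8). Sequence = [6 7 8 6 6 5]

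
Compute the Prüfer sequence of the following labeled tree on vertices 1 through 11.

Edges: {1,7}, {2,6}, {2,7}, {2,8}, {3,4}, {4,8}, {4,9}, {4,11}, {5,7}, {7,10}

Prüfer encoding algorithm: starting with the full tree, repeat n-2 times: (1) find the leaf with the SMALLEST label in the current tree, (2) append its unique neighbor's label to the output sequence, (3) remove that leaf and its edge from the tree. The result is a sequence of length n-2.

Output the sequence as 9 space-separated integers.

Answer: 7 4 7 2 4 7 2 8 4

Derivation:
Step 1: leaves = {1,3,5,6,9,10,11}. Remove smallest leaf 1, emit neighbor 7.
Step 2: leaves = {3,5,6,9,10,11}. Remove smallest leaf 3, emit neighbor 4.
Step 3: leaves = {5,6,9,10,11}. Remove smallest leaf 5, emit neighbor 7.
Step 4: leaves = {6,9,10,11}. Remove smallest leaf 6, emit neighbor 2.
Step 5: leaves = {9,10,11}. Remove smallest leaf 9, emit neighbor 4.
Step 6: leaves = {10,11}. Remove smallest leaf 10, emit neighbor 7.
Step 7: leaves = {7,11}. Remove smallest leaf 7, emit neighbor 2.
Step 8: leaves = {2,11}. Remove smallest leaf 2, emit neighbor 8.
Step 9: leaves = {8,11}. Remove smallest leaf 8, emit neighbor 4.
Done: 2 vertices remain (4, 11). Sequence = [7 4 7 2 4 7 2 8 4]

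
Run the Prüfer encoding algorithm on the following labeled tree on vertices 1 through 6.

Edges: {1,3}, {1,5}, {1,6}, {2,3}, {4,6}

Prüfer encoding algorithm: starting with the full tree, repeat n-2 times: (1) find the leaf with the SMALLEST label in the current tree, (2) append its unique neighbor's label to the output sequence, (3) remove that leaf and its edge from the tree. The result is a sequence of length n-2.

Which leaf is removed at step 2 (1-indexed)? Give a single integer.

Step 1: current leaves = {2,4,5}. Remove leaf 2 (neighbor: 3).
Step 2: current leaves = {3,4,5}. Remove leaf 3 (neighbor: 1).

Answer: 3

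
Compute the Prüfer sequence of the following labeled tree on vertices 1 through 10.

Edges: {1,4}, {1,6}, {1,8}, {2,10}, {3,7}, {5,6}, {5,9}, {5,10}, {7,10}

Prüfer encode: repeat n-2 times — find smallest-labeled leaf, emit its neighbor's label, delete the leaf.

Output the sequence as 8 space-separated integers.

Step 1: leaves = {2,3,4,8,9}. Remove smallest leaf 2, emit neighbor 10.
Step 2: leaves = {3,4,8,9}. Remove smallest leaf 3, emit neighbor 7.
Step 3: leaves = {4,7,8,9}. Remove smallest leaf 4, emit neighbor 1.
Step 4: leaves = {7,8,9}. Remove smallest leaf 7, emit neighbor 10.
Step 5: leaves = {8,9,10}. Remove smallest leaf 8, emit neighbor 1.
Step 6: leaves = {1,9,10}. Remove smallest leaf 1, emit neighbor 6.
Step 7: leaves = {6,9,10}. Remove smallest leaf 6, emit neighbor 5.
Step 8: leaves = {9,10}. Remove smallest leaf 9, emit neighbor 5.
Done: 2 vertices remain (5, 10). Sequence = [10 7 1 10 1 6 5 5]

Answer: 10 7 1 10 1 6 5 5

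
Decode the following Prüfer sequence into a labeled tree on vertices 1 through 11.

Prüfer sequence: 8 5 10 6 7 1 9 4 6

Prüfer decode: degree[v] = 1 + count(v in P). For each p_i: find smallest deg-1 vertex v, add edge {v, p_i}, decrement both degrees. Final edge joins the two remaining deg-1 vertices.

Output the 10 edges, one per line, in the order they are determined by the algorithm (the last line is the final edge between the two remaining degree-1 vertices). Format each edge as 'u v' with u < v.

Initial degrees: {1:2, 2:1, 3:1, 4:2, 5:2, 6:3, 7:2, 8:2, 9:2, 10:2, 11:1}
Step 1: smallest deg-1 vertex = 2, p_1 = 8. Add edge {2,8}. Now deg[2]=0, deg[8]=1.
Step 2: smallest deg-1 vertex = 3, p_2 = 5. Add edge {3,5}. Now deg[3]=0, deg[5]=1.
Step 3: smallest deg-1 vertex = 5, p_3 = 10. Add edge {5,10}. Now deg[5]=0, deg[10]=1.
Step 4: smallest deg-1 vertex = 8, p_4 = 6. Add edge {6,8}. Now deg[8]=0, deg[6]=2.
Step 5: smallest deg-1 vertex = 10, p_5 = 7. Add edge {7,10}. Now deg[10]=0, deg[7]=1.
Step 6: smallest deg-1 vertex = 7, p_6 = 1. Add edge {1,7}. Now deg[7]=0, deg[1]=1.
Step 7: smallest deg-1 vertex = 1, p_7 = 9. Add edge {1,9}. Now deg[1]=0, deg[9]=1.
Step 8: smallest deg-1 vertex = 9, p_8 = 4. Add edge {4,9}. Now deg[9]=0, deg[4]=1.
Step 9: smallest deg-1 vertex = 4, p_9 = 6. Add edge {4,6}. Now deg[4]=0, deg[6]=1.
Final: two remaining deg-1 vertices are 6, 11. Add edge {6,11}.

Answer: 2 8
3 5
5 10
6 8
7 10
1 7
1 9
4 9
4 6
6 11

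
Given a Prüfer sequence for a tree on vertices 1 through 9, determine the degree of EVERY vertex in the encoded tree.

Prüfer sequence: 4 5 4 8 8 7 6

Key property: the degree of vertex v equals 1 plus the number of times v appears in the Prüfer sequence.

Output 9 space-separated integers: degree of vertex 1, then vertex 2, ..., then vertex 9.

Answer: 1 1 1 3 2 2 2 3 1

Derivation:
p_1 = 4: count[4] becomes 1
p_2 = 5: count[5] becomes 1
p_3 = 4: count[4] becomes 2
p_4 = 8: count[8] becomes 1
p_5 = 8: count[8] becomes 2
p_6 = 7: count[7] becomes 1
p_7 = 6: count[6] becomes 1
Degrees (1 + count): deg[1]=1+0=1, deg[2]=1+0=1, deg[3]=1+0=1, deg[4]=1+2=3, deg[5]=1+1=2, deg[6]=1+1=2, deg[7]=1+1=2, deg[8]=1+2=3, deg[9]=1+0=1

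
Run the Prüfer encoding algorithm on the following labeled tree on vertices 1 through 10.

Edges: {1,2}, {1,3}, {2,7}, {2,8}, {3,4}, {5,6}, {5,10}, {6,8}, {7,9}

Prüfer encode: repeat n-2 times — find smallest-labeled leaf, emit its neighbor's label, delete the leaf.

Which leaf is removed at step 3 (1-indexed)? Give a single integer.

Answer: 1

Derivation:
Step 1: current leaves = {4,9,10}. Remove leaf 4 (neighbor: 3).
Step 2: current leaves = {3,9,10}. Remove leaf 3 (neighbor: 1).
Step 3: current leaves = {1,9,10}. Remove leaf 1 (neighbor: 2).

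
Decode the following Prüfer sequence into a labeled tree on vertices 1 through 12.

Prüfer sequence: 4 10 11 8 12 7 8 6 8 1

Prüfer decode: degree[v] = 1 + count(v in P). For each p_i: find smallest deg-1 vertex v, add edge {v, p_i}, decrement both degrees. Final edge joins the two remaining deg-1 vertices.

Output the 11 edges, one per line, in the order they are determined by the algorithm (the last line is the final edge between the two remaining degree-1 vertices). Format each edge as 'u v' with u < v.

Answer: 2 4
3 10
4 11
5 8
9 12
7 10
7 8
6 11
6 8
1 8
1 12

Derivation:
Initial degrees: {1:2, 2:1, 3:1, 4:2, 5:1, 6:2, 7:2, 8:4, 9:1, 10:2, 11:2, 12:2}
Step 1: smallest deg-1 vertex = 2, p_1 = 4. Add edge {2,4}. Now deg[2]=0, deg[4]=1.
Step 2: smallest deg-1 vertex = 3, p_2 = 10. Add edge {3,10}. Now deg[3]=0, deg[10]=1.
Step 3: smallest deg-1 vertex = 4, p_3 = 11. Add edge {4,11}. Now deg[4]=0, deg[11]=1.
Step 4: smallest deg-1 vertex = 5, p_4 = 8. Add edge {5,8}. Now deg[5]=0, deg[8]=3.
Step 5: smallest deg-1 vertex = 9, p_5 = 12. Add edge {9,12}. Now deg[9]=0, deg[12]=1.
Step 6: smallest deg-1 vertex = 10, p_6 = 7. Add edge {7,10}. Now deg[10]=0, deg[7]=1.
Step 7: smallest deg-1 vertex = 7, p_7 = 8. Add edge {7,8}. Now deg[7]=0, deg[8]=2.
Step 8: smallest deg-1 vertex = 11, p_8 = 6. Add edge {6,11}. Now deg[11]=0, deg[6]=1.
Step 9: smallest deg-1 vertex = 6, p_9 = 8. Add edge {6,8}. Now deg[6]=0, deg[8]=1.
Step 10: smallest deg-1 vertex = 8, p_10 = 1. Add edge {1,8}. Now deg[8]=0, deg[1]=1.
Final: two remaining deg-1 vertices are 1, 12. Add edge {1,12}.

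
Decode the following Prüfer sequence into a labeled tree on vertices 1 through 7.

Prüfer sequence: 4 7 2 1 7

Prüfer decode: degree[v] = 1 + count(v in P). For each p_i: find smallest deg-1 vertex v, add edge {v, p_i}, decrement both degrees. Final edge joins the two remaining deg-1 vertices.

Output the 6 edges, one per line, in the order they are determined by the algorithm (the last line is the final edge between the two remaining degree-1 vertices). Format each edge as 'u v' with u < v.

Initial degrees: {1:2, 2:2, 3:1, 4:2, 5:1, 6:1, 7:3}
Step 1: smallest deg-1 vertex = 3, p_1 = 4. Add edge {3,4}. Now deg[3]=0, deg[4]=1.
Step 2: smallest deg-1 vertex = 4, p_2 = 7. Add edge {4,7}. Now deg[4]=0, deg[7]=2.
Step 3: smallest deg-1 vertex = 5, p_3 = 2. Add edge {2,5}. Now deg[5]=0, deg[2]=1.
Step 4: smallest deg-1 vertex = 2, p_4 = 1. Add edge {1,2}. Now deg[2]=0, deg[1]=1.
Step 5: smallest deg-1 vertex = 1, p_5 = 7. Add edge {1,7}. Now deg[1]=0, deg[7]=1.
Final: two remaining deg-1 vertices are 6, 7. Add edge {6,7}.

Answer: 3 4
4 7
2 5
1 2
1 7
6 7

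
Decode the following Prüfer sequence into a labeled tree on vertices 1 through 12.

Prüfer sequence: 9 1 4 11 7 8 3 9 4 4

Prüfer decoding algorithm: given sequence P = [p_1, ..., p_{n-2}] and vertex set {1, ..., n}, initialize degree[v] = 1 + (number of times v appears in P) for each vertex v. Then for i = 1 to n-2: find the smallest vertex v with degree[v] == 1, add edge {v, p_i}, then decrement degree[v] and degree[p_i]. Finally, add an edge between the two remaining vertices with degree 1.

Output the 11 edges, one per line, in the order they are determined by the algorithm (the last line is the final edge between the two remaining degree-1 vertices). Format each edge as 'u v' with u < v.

Initial degrees: {1:2, 2:1, 3:2, 4:4, 5:1, 6:1, 7:2, 8:2, 9:3, 10:1, 11:2, 12:1}
Step 1: smallest deg-1 vertex = 2, p_1 = 9. Add edge {2,9}. Now deg[2]=0, deg[9]=2.
Step 2: smallest deg-1 vertex = 5, p_2 = 1. Add edge {1,5}. Now deg[5]=0, deg[1]=1.
Step 3: smallest deg-1 vertex = 1, p_3 = 4. Add edge {1,4}. Now deg[1]=0, deg[4]=3.
Step 4: smallest deg-1 vertex = 6, p_4 = 11. Add edge {6,11}. Now deg[6]=0, deg[11]=1.
Step 5: smallest deg-1 vertex = 10, p_5 = 7. Add edge {7,10}. Now deg[10]=0, deg[7]=1.
Step 6: smallest deg-1 vertex = 7, p_6 = 8. Add edge {7,8}. Now deg[7]=0, deg[8]=1.
Step 7: smallest deg-1 vertex = 8, p_7 = 3. Add edge {3,8}. Now deg[8]=0, deg[3]=1.
Step 8: smallest deg-1 vertex = 3, p_8 = 9. Add edge {3,9}. Now deg[3]=0, deg[9]=1.
Step 9: smallest deg-1 vertex = 9, p_9 = 4. Add edge {4,9}. Now deg[9]=0, deg[4]=2.
Step 10: smallest deg-1 vertex = 11, p_10 = 4. Add edge {4,11}. Now deg[11]=0, deg[4]=1.
Final: two remaining deg-1 vertices are 4, 12. Add edge {4,12}.

Answer: 2 9
1 5
1 4
6 11
7 10
7 8
3 8
3 9
4 9
4 11
4 12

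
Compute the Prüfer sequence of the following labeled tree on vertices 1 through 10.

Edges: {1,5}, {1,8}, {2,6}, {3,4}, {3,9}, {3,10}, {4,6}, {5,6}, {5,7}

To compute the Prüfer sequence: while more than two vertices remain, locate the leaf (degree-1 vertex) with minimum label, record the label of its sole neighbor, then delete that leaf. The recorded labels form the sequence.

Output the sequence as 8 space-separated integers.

Step 1: leaves = {2,7,8,9,10}. Remove smallest leaf 2, emit neighbor 6.
Step 2: leaves = {7,8,9,10}. Remove smallest leaf 7, emit neighbor 5.
Step 3: leaves = {8,9,10}. Remove smallest leaf 8, emit neighbor 1.
Step 4: leaves = {1,9,10}. Remove smallest leaf 1, emit neighbor 5.
Step 5: leaves = {5,9,10}. Remove smallest leaf 5, emit neighbor 6.
Step 6: leaves = {6,9,10}. Remove smallest leaf 6, emit neighbor 4.
Step 7: leaves = {4,9,10}. Remove smallest leaf 4, emit neighbor 3.
Step 8: leaves = {9,10}. Remove smallest leaf 9, emit neighbor 3.
Done: 2 vertices remain (3, 10). Sequence = [6 5 1 5 6 4 3 3]

Answer: 6 5 1 5 6 4 3 3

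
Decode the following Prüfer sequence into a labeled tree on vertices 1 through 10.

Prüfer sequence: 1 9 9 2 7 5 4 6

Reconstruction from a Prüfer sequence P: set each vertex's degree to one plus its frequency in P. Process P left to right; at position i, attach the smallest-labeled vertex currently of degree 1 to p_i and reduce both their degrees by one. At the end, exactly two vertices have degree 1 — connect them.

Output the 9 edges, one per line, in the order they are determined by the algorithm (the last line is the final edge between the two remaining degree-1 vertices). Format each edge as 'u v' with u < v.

Initial degrees: {1:2, 2:2, 3:1, 4:2, 5:2, 6:2, 7:2, 8:1, 9:3, 10:1}
Step 1: smallest deg-1 vertex = 3, p_1 = 1. Add edge {1,3}. Now deg[3]=0, deg[1]=1.
Step 2: smallest deg-1 vertex = 1, p_2 = 9. Add edge {1,9}. Now deg[1]=0, deg[9]=2.
Step 3: smallest deg-1 vertex = 8, p_3 = 9. Add edge {8,9}. Now deg[8]=0, deg[9]=1.
Step 4: smallest deg-1 vertex = 9, p_4 = 2. Add edge {2,9}. Now deg[9]=0, deg[2]=1.
Step 5: smallest deg-1 vertex = 2, p_5 = 7. Add edge {2,7}. Now deg[2]=0, deg[7]=1.
Step 6: smallest deg-1 vertex = 7, p_6 = 5. Add edge {5,7}. Now deg[7]=0, deg[5]=1.
Step 7: smallest deg-1 vertex = 5, p_7 = 4. Add edge {4,5}. Now deg[5]=0, deg[4]=1.
Step 8: smallest deg-1 vertex = 4, p_8 = 6. Add edge {4,6}. Now deg[4]=0, deg[6]=1.
Final: two remaining deg-1 vertices are 6, 10. Add edge {6,10}.

Answer: 1 3
1 9
8 9
2 9
2 7
5 7
4 5
4 6
6 10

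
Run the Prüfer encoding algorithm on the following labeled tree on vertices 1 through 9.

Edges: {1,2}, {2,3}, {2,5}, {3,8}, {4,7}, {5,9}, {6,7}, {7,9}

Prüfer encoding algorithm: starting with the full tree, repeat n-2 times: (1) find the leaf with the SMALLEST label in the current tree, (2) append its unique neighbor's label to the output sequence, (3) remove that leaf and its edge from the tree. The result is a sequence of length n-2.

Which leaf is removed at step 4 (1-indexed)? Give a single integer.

Answer: 7

Derivation:
Step 1: current leaves = {1,4,6,8}. Remove leaf 1 (neighbor: 2).
Step 2: current leaves = {4,6,8}. Remove leaf 4 (neighbor: 7).
Step 3: current leaves = {6,8}. Remove leaf 6 (neighbor: 7).
Step 4: current leaves = {7,8}. Remove leaf 7 (neighbor: 9).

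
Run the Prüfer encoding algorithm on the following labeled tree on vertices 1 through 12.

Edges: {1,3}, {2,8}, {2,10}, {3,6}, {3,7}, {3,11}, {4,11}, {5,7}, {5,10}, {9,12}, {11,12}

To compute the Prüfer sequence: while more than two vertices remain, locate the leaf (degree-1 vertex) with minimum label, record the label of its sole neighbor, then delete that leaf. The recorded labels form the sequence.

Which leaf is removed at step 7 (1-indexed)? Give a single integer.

Step 1: current leaves = {1,4,6,8,9}. Remove leaf 1 (neighbor: 3).
Step 2: current leaves = {4,6,8,9}. Remove leaf 4 (neighbor: 11).
Step 3: current leaves = {6,8,9}. Remove leaf 6 (neighbor: 3).
Step 4: current leaves = {8,9}. Remove leaf 8 (neighbor: 2).
Step 5: current leaves = {2,9}. Remove leaf 2 (neighbor: 10).
Step 6: current leaves = {9,10}. Remove leaf 9 (neighbor: 12).
Step 7: current leaves = {10,12}. Remove leaf 10 (neighbor: 5).

Answer: 10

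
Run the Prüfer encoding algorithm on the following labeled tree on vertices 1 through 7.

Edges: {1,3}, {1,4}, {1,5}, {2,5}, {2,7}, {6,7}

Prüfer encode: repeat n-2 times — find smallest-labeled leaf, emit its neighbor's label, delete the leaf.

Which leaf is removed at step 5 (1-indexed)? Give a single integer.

Step 1: current leaves = {3,4,6}. Remove leaf 3 (neighbor: 1).
Step 2: current leaves = {4,6}. Remove leaf 4 (neighbor: 1).
Step 3: current leaves = {1,6}. Remove leaf 1 (neighbor: 5).
Step 4: current leaves = {5,6}. Remove leaf 5 (neighbor: 2).
Step 5: current leaves = {2,6}. Remove leaf 2 (neighbor: 7).

Answer: 2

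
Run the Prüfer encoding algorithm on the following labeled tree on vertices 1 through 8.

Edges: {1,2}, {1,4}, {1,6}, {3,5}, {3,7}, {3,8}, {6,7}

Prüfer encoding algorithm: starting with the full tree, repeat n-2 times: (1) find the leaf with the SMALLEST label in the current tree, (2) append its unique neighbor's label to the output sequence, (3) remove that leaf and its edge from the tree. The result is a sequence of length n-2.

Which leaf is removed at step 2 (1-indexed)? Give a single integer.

Step 1: current leaves = {2,4,5,8}. Remove leaf 2 (neighbor: 1).
Step 2: current leaves = {4,5,8}. Remove leaf 4 (neighbor: 1).

Answer: 4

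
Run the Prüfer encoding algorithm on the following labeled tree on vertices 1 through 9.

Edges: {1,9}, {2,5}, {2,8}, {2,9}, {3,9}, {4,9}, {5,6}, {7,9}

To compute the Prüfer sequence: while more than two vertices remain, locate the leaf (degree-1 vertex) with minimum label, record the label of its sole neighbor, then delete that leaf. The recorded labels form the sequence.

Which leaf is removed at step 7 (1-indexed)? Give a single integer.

Step 1: current leaves = {1,3,4,6,7,8}. Remove leaf 1 (neighbor: 9).
Step 2: current leaves = {3,4,6,7,8}. Remove leaf 3 (neighbor: 9).
Step 3: current leaves = {4,6,7,8}. Remove leaf 4 (neighbor: 9).
Step 4: current leaves = {6,7,8}. Remove leaf 6 (neighbor: 5).
Step 5: current leaves = {5,7,8}. Remove leaf 5 (neighbor: 2).
Step 6: current leaves = {7,8}. Remove leaf 7 (neighbor: 9).
Step 7: current leaves = {8,9}. Remove leaf 8 (neighbor: 2).

Answer: 8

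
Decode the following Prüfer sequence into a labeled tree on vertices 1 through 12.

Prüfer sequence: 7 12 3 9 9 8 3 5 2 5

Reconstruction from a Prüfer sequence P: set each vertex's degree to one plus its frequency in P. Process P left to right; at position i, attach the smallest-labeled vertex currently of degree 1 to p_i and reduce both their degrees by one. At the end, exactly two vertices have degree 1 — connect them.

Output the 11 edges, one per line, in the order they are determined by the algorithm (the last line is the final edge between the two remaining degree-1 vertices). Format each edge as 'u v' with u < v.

Initial degrees: {1:1, 2:2, 3:3, 4:1, 5:3, 6:1, 7:2, 8:2, 9:3, 10:1, 11:1, 12:2}
Step 1: smallest deg-1 vertex = 1, p_1 = 7. Add edge {1,7}. Now deg[1]=0, deg[7]=1.
Step 2: smallest deg-1 vertex = 4, p_2 = 12. Add edge {4,12}. Now deg[4]=0, deg[12]=1.
Step 3: smallest deg-1 vertex = 6, p_3 = 3. Add edge {3,6}. Now deg[6]=0, deg[3]=2.
Step 4: smallest deg-1 vertex = 7, p_4 = 9. Add edge {7,9}. Now deg[7]=0, deg[9]=2.
Step 5: smallest deg-1 vertex = 10, p_5 = 9. Add edge {9,10}. Now deg[10]=0, deg[9]=1.
Step 6: smallest deg-1 vertex = 9, p_6 = 8. Add edge {8,9}. Now deg[9]=0, deg[8]=1.
Step 7: smallest deg-1 vertex = 8, p_7 = 3. Add edge {3,8}. Now deg[8]=0, deg[3]=1.
Step 8: smallest deg-1 vertex = 3, p_8 = 5. Add edge {3,5}. Now deg[3]=0, deg[5]=2.
Step 9: smallest deg-1 vertex = 11, p_9 = 2. Add edge {2,11}. Now deg[11]=0, deg[2]=1.
Step 10: smallest deg-1 vertex = 2, p_10 = 5. Add edge {2,5}. Now deg[2]=0, deg[5]=1.
Final: two remaining deg-1 vertices are 5, 12. Add edge {5,12}.

Answer: 1 7
4 12
3 6
7 9
9 10
8 9
3 8
3 5
2 11
2 5
5 12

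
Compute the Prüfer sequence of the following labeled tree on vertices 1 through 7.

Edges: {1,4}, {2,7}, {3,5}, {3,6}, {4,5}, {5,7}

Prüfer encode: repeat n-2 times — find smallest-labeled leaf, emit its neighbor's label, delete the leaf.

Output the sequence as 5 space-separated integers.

Step 1: leaves = {1,2,6}. Remove smallest leaf 1, emit neighbor 4.
Step 2: leaves = {2,4,6}. Remove smallest leaf 2, emit neighbor 7.
Step 3: leaves = {4,6,7}. Remove smallest leaf 4, emit neighbor 5.
Step 4: leaves = {6,7}. Remove smallest leaf 6, emit neighbor 3.
Step 5: leaves = {3,7}. Remove smallest leaf 3, emit neighbor 5.
Done: 2 vertices remain (5, 7). Sequence = [4 7 5 3 5]

Answer: 4 7 5 3 5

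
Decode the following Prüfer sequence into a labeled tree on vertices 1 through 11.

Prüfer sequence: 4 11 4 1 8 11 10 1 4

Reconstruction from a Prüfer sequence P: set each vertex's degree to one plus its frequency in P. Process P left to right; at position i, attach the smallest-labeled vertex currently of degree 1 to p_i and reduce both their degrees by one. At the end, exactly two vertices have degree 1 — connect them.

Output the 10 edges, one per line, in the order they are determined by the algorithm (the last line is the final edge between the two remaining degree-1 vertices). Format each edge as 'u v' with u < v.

Answer: 2 4
3 11
4 5
1 6
7 8
8 11
9 10
1 10
1 4
4 11

Derivation:
Initial degrees: {1:3, 2:1, 3:1, 4:4, 5:1, 6:1, 7:1, 8:2, 9:1, 10:2, 11:3}
Step 1: smallest deg-1 vertex = 2, p_1 = 4. Add edge {2,4}. Now deg[2]=0, deg[4]=3.
Step 2: smallest deg-1 vertex = 3, p_2 = 11. Add edge {3,11}. Now deg[3]=0, deg[11]=2.
Step 3: smallest deg-1 vertex = 5, p_3 = 4. Add edge {4,5}. Now deg[5]=0, deg[4]=2.
Step 4: smallest deg-1 vertex = 6, p_4 = 1. Add edge {1,6}. Now deg[6]=0, deg[1]=2.
Step 5: smallest deg-1 vertex = 7, p_5 = 8. Add edge {7,8}. Now deg[7]=0, deg[8]=1.
Step 6: smallest deg-1 vertex = 8, p_6 = 11. Add edge {8,11}. Now deg[8]=0, deg[11]=1.
Step 7: smallest deg-1 vertex = 9, p_7 = 10. Add edge {9,10}. Now deg[9]=0, deg[10]=1.
Step 8: smallest deg-1 vertex = 10, p_8 = 1. Add edge {1,10}. Now deg[10]=0, deg[1]=1.
Step 9: smallest deg-1 vertex = 1, p_9 = 4. Add edge {1,4}. Now deg[1]=0, deg[4]=1.
Final: two remaining deg-1 vertices are 4, 11. Add edge {4,11}.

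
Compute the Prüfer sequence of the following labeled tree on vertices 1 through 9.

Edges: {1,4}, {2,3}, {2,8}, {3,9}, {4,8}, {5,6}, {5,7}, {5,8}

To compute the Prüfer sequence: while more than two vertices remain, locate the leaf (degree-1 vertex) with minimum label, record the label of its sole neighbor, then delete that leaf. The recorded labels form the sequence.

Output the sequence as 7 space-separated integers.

Answer: 4 8 5 5 8 2 3

Derivation:
Step 1: leaves = {1,6,7,9}. Remove smallest leaf 1, emit neighbor 4.
Step 2: leaves = {4,6,7,9}. Remove smallest leaf 4, emit neighbor 8.
Step 3: leaves = {6,7,9}. Remove smallest leaf 6, emit neighbor 5.
Step 4: leaves = {7,9}. Remove smallest leaf 7, emit neighbor 5.
Step 5: leaves = {5,9}. Remove smallest leaf 5, emit neighbor 8.
Step 6: leaves = {8,9}. Remove smallest leaf 8, emit neighbor 2.
Step 7: leaves = {2,9}. Remove smallest leaf 2, emit neighbor 3.
Done: 2 vertices remain (3, 9). Sequence = [4 8 5 5 8 2 3]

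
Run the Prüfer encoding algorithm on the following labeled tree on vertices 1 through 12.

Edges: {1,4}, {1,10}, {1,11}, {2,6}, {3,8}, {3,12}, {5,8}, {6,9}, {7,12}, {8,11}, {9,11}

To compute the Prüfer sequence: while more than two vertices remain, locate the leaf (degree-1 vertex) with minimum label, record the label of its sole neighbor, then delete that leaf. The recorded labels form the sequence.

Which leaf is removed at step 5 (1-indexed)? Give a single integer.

Step 1: current leaves = {2,4,5,7,10}. Remove leaf 2 (neighbor: 6).
Step 2: current leaves = {4,5,6,7,10}. Remove leaf 4 (neighbor: 1).
Step 3: current leaves = {5,6,7,10}. Remove leaf 5 (neighbor: 8).
Step 4: current leaves = {6,7,10}. Remove leaf 6 (neighbor: 9).
Step 5: current leaves = {7,9,10}. Remove leaf 7 (neighbor: 12).

Answer: 7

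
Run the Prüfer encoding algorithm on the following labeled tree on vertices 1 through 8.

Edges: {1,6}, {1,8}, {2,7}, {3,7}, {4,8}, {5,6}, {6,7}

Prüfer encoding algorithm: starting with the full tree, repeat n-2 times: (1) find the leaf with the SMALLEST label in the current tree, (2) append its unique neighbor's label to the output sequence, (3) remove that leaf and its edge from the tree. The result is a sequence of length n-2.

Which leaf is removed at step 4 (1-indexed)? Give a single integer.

Answer: 5

Derivation:
Step 1: current leaves = {2,3,4,5}. Remove leaf 2 (neighbor: 7).
Step 2: current leaves = {3,4,5}. Remove leaf 3 (neighbor: 7).
Step 3: current leaves = {4,5,7}. Remove leaf 4 (neighbor: 8).
Step 4: current leaves = {5,7,8}. Remove leaf 5 (neighbor: 6).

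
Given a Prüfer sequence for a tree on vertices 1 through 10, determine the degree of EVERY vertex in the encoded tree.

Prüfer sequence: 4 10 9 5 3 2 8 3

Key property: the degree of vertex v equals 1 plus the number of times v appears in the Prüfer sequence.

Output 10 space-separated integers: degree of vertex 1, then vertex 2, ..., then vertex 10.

Answer: 1 2 3 2 2 1 1 2 2 2

Derivation:
p_1 = 4: count[4] becomes 1
p_2 = 10: count[10] becomes 1
p_3 = 9: count[9] becomes 1
p_4 = 5: count[5] becomes 1
p_5 = 3: count[3] becomes 1
p_6 = 2: count[2] becomes 1
p_7 = 8: count[8] becomes 1
p_8 = 3: count[3] becomes 2
Degrees (1 + count): deg[1]=1+0=1, deg[2]=1+1=2, deg[3]=1+2=3, deg[4]=1+1=2, deg[5]=1+1=2, deg[6]=1+0=1, deg[7]=1+0=1, deg[8]=1+1=2, deg[9]=1+1=2, deg[10]=1+1=2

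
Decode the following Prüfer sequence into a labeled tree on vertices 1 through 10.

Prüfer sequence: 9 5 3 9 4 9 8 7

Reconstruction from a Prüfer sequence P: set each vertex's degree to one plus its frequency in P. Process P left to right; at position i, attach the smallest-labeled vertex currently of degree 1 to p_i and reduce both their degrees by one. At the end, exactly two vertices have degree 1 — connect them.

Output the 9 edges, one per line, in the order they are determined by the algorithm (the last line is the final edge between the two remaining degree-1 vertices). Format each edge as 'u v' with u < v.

Initial degrees: {1:1, 2:1, 3:2, 4:2, 5:2, 6:1, 7:2, 8:2, 9:4, 10:1}
Step 1: smallest deg-1 vertex = 1, p_1 = 9. Add edge {1,9}. Now deg[1]=0, deg[9]=3.
Step 2: smallest deg-1 vertex = 2, p_2 = 5. Add edge {2,5}. Now deg[2]=0, deg[5]=1.
Step 3: smallest deg-1 vertex = 5, p_3 = 3. Add edge {3,5}. Now deg[5]=0, deg[3]=1.
Step 4: smallest deg-1 vertex = 3, p_4 = 9. Add edge {3,9}. Now deg[3]=0, deg[9]=2.
Step 5: smallest deg-1 vertex = 6, p_5 = 4. Add edge {4,6}. Now deg[6]=0, deg[4]=1.
Step 6: smallest deg-1 vertex = 4, p_6 = 9. Add edge {4,9}. Now deg[4]=0, deg[9]=1.
Step 7: smallest deg-1 vertex = 9, p_7 = 8. Add edge {8,9}. Now deg[9]=0, deg[8]=1.
Step 8: smallest deg-1 vertex = 8, p_8 = 7. Add edge {7,8}. Now deg[8]=0, deg[7]=1.
Final: two remaining deg-1 vertices are 7, 10. Add edge {7,10}.

Answer: 1 9
2 5
3 5
3 9
4 6
4 9
8 9
7 8
7 10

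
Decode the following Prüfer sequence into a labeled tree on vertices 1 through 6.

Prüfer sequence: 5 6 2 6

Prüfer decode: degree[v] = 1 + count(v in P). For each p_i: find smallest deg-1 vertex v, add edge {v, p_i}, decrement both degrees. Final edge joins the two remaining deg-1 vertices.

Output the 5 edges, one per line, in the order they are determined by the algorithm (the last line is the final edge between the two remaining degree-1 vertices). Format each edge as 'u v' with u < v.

Answer: 1 5
3 6
2 4
2 6
5 6

Derivation:
Initial degrees: {1:1, 2:2, 3:1, 4:1, 5:2, 6:3}
Step 1: smallest deg-1 vertex = 1, p_1 = 5. Add edge {1,5}. Now deg[1]=0, deg[5]=1.
Step 2: smallest deg-1 vertex = 3, p_2 = 6. Add edge {3,6}. Now deg[3]=0, deg[6]=2.
Step 3: smallest deg-1 vertex = 4, p_3 = 2. Add edge {2,4}. Now deg[4]=0, deg[2]=1.
Step 4: smallest deg-1 vertex = 2, p_4 = 6. Add edge {2,6}. Now deg[2]=0, deg[6]=1.
Final: two remaining deg-1 vertices are 5, 6. Add edge {5,6}.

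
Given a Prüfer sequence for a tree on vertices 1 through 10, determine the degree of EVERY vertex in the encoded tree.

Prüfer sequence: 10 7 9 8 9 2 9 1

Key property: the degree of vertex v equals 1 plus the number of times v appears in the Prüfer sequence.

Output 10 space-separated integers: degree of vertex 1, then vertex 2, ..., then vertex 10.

p_1 = 10: count[10] becomes 1
p_2 = 7: count[7] becomes 1
p_3 = 9: count[9] becomes 1
p_4 = 8: count[8] becomes 1
p_5 = 9: count[9] becomes 2
p_6 = 2: count[2] becomes 1
p_7 = 9: count[9] becomes 3
p_8 = 1: count[1] becomes 1
Degrees (1 + count): deg[1]=1+1=2, deg[2]=1+1=2, deg[3]=1+0=1, deg[4]=1+0=1, deg[5]=1+0=1, deg[6]=1+0=1, deg[7]=1+1=2, deg[8]=1+1=2, deg[9]=1+3=4, deg[10]=1+1=2

Answer: 2 2 1 1 1 1 2 2 4 2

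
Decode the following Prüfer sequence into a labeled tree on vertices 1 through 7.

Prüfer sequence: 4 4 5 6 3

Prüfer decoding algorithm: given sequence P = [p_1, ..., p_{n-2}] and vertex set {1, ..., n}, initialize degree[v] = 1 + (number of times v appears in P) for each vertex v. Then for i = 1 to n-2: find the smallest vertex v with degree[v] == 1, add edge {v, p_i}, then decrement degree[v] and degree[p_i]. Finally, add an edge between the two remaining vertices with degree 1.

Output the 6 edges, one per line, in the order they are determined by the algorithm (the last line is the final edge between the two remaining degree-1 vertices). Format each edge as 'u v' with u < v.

Initial degrees: {1:1, 2:1, 3:2, 4:3, 5:2, 6:2, 7:1}
Step 1: smallest deg-1 vertex = 1, p_1 = 4. Add edge {1,4}. Now deg[1]=0, deg[4]=2.
Step 2: smallest deg-1 vertex = 2, p_2 = 4. Add edge {2,4}. Now deg[2]=0, deg[4]=1.
Step 3: smallest deg-1 vertex = 4, p_3 = 5. Add edge {4,5}. Now deg[4]=0, deg[5]=1.
Step 4: smallest deg-1 vertex = 5, p_4 = 6. Add edge {5,6}. Now deg[5]=0, deg[6]=1.
Step 5: smallest deg-1 vertex = 6, p_5 = 3. Add edge {3,6}. Now deg[6]=0, deg[3]=1.
Final: two remaining deg-1 vertices are 3, 7. Add edge {3,7}.

Answer: 1 4
2 4
4 5
5 6
3 6
3 7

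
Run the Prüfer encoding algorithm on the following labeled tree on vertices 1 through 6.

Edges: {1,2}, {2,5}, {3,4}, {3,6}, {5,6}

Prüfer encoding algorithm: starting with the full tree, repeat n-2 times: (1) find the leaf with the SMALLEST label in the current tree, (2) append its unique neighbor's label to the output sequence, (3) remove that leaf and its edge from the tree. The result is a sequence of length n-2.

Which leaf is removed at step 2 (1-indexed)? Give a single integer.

Answer: 2

Derivation:
Step 1: current leaves = {1,4}. Remove leaf 1 (neighbor: 2).
Step 2: current leaves = {2,4}. Remove leaf 2 (neighbor: 5).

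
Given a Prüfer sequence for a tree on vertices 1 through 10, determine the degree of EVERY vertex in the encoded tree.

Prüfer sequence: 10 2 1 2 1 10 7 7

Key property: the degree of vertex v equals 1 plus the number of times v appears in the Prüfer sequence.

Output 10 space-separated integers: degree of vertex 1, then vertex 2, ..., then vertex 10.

Answer: 3 3 1 1 1 1 3 1 1 3

Derivation:
p_1 = 10: count[10] becomes 1
p_2 = 2: count[2] becomes 1
p_3 = 1: count[1] becomes 1
p_4 = 2: count[2] becomes 2
p_5 = 1: count[1] becomes 2
p_6 = 10: count[10] becomes 2
p_7 = 7: count[7] becomes 1
p_8 = 7: count[7] becomes 2
Degrees (1 + count): deg[1]=1+2=3, deg[2]=1+2=3, deg[3]=1+0=1, deg[4]=1+0=1, deg[5]=1+0=1, deg[6]=1+0=1, deg[7]=1+2=3, deg[8]=1+0=1, deg[9]=1+0=1, deg[10]=1+2=3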